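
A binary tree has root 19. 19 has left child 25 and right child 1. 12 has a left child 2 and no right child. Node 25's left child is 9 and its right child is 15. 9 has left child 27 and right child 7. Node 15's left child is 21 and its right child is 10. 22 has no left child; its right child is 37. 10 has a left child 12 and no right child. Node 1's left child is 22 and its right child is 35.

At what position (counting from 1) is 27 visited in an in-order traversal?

1

In-order visits the left subtree, then the node, then the right subtree.
At 19: go left to 25.
  At 25: go left to 9.
    At 9: go left to 27.
      27 is a leaf — visit 27.
    Visit 9.
    At 9: go right to 7.
      7 is a leaf — visit 7.
  Visit 25.
  At 25: go right to 15.
    At 15: go left to 21.
      21 is a leaf — visit 21.
    Visit 15.
    At 15: go right to 10.
      At 10: go left to 12.
        At 12: go left to 2.
          2 is a leaf — visit 2.
        Visit 12.
        At 12: no right child.
      Visit 10.
      At 10: no right child.
Visit 19.
At 19: go right to 1.
  At 1: go left to 22.
    At 22: no left child.
    Visit 22.
    At 22: go right to 37.
      37 is a leaf — visit 37.
  Visit 1.
  At 1: go right to 35.
    35 is a leaf — visit 35.
Full in-order sequence: 27, 9, 7, 25, 21, 15, 2, 12, 10, 19, 22, 37, 1, 35.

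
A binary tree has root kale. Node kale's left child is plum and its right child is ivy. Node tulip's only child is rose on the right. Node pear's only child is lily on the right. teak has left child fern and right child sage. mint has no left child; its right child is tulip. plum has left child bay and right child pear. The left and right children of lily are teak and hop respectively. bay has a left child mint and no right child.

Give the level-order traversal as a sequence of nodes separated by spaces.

kale plum ivy bay pear mint lily tulip teak hop rose fern sage

Level-order visits nodes level by level from the root, left to right within each level.
Level 0: kale
Level 1: plum, ivy
Level 2: bay, pear
Level 3: mint, lily
Level 4: tulip, teak, hop
Level 5: rose, fern, sage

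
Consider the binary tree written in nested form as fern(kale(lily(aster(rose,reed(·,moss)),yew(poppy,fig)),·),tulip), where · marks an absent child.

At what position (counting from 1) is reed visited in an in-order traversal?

In-order visits the left subtree, then the node, then the right subtree.
At fern: go left to kale.
  At kale: go left to lily.
    At lily: go left to aster.
      At aster: go left to rose.
        rose is a leaf — visit rose.
      Visit aster.
      At aster: go right to reed.
        At reed: no left child.
        Visit reed.
        At reed: go right to moss.
          moss is a leaf — visit moss.
    Visit lily.
    At lily: go right to yew.
      At yew: go left to poppy.
        poppy is a leaf — visit poppy.
      Visit yew.
      At yew: go right to fig.
        fig is a leaf — visit fig.
  Visit kale.
  At kale: no right child.
Visit fern.
At fern: go right to tulip.
  tulip is a leaf — visit tulip.
Full in-order sequence: rose, aster, reed, moss, lily, poppy, yew, fig, kale, fern, tulip.

3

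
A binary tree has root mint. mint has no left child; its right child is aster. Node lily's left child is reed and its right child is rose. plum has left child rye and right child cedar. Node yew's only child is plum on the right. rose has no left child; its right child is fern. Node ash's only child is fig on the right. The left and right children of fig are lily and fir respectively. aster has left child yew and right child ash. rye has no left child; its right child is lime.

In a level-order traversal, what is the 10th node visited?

fir

Level-order visits nodes level by level from the root, left to right within each level.
Level 0: mint
Level 1: aster
Level 2: yew, ash
Level 3: plum, fig
Level 4: rye, cedar, lily, fir
Level 5: lime, reed, rose
Level 6: fern
Full level-order sequence: mint, aster, yew, ash, plum, fig, rye, cedar, lily, fir, lime, reed, rose, fern.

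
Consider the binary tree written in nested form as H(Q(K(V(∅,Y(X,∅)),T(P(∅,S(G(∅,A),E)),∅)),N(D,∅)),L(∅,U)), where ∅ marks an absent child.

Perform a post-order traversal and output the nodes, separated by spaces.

Post-order visits the left subtree, then the right subtree, then the node.
At H: go left to Q.
  At Q: go left to K.
    At K: go left to V.
      At V: no left child.
      At V: go right to Y.
        At Y: go left to X.
          X is a leaf — visit X.
        At Y: no right child.
        Visit Y.
      Visit V.
    At K: go right to T.
      At T: go left to P.
        At P: no left child.
        At P: go right to S.
          At S: go left to G.
            At G: no left child.
            At G: go right to A.
              A is a leaf — visit A.
            Visit G.
          At S: go right to E.
            E is a leaf — visit E.
          Visit S.
        Visit P.
      At T: no right child.
      Visit T.
    Visit K.
  At Q: go right to N.
    At N: go left to D.
      D is a leaf — visit D.
    At N: no right child.
    Visit N.
  Visit Q.
At H: go right to L.
  At L: no left child.
  At L: go right to U.
    U is a leaf — visit U.
  Visit L.
Visit H.

X Y V A G E S P T K D N Q U L H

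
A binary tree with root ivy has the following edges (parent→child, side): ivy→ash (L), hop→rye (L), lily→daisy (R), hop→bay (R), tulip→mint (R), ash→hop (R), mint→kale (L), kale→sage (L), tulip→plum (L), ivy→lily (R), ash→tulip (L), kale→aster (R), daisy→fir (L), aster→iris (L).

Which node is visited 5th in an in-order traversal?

iris

In-order visits the left subtree, then the node, then the right subtree.
At ivy: go left to ash.
  At ash: go left to tulip.
    At tulip: go left to plum.
      plum is a leaf — visit plum.
    Visit tulip.
    At tulip: go right to mint.
      At mint: go left to kale.
        At kale: go left to sage.
          sage is a leaf — visit sage.
        Visit kale.
        At kale: go right to aster.
          At aster: go left to iris.
            iris is a leaf — visit iris.
          Visit aster.
          At aster: no right child.
      Visit mint.
      At mint: no right child.
  Visit ash.
  At ash: go right to hop.
    At hop: go left to rye.
      rye is a leaf — visit rye.
    Visit hop.
    At hop: go right to bay.
      bay is a leaf — visit bay.
Visit ivy.
At ivy: go right to lily.
  At lily: no left child.
  Visit lily.
  At lily: go right to daisy.
    At daisy: go left to fir.
      fir is a leaf — visit fir.
    Visit daisy.
    At daisy: no right child.
Full in-order sequence: plum, tulip, sage, kale, iris, aster, mint, ash, rye, hop, bay, ivy, lily, fir, daisy.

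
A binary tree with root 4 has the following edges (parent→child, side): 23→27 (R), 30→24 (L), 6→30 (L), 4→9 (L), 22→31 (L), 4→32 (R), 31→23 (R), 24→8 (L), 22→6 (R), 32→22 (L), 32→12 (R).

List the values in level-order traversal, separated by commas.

Level-order visits nodes level by level from the root, left to right within each level.
Level 0: 4
Level 1: 9, 32
Level 2: 22, 12
Level 3: 31, 6
Level 4: 23, 30
Level 5: 27, 24
Level 6: 8

4, 9, 32, 22, 12, 31, 6, 23, 30, 27, 24, 8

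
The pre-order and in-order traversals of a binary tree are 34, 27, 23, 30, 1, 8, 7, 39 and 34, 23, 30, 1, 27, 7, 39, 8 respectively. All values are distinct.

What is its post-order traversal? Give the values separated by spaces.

The first element of pre-order is the root; it splits in-order into left and right subtrees.
Root 34: left subtree has 0 nodes { }, right has 7 {23, 30, 1, 27, 7, 39, 8}.
  Root 27: left subtree has 3 nodes {23, 30, 1}, right has 3 {7, 39, 8}.
    Root 23: left subtree has 0 nodes { }, right has 2 {30, 1}.
      Root 30: left subtree has 0 nodes { }, right has 1 {1}.
    Root 8: left subtree has 2 nodes {7, 39}, right has 0 { }.
      Root 7: left subtree has 0 nodes { }, right has 1 {39}.

1 30 23 39 7 8 27 34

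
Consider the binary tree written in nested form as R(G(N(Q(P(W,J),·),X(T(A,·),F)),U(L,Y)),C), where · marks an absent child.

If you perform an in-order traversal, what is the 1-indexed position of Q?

4

In-order visits the left subtree, then the node, then the right subtree.
At R: go left to G.
  At G: go left to N.
    At N: go left to Q.
      At Q: go left to P.
        At P: go left to W.
          W is a leaf — visit W.
        Visit P.
        At P: go right to J.
          J is a leaf — visit J.
      Visit Q.
      At Q: no right child.
    Visit N.
    At N: go right to X.
      At X: go left to T.
        At T: go left to A.
          A is a leaf — visit A.
        Visit T.
        At T: no right child.
      Visit X.
      At X: go right to F.
        F is a leaf — visit F.
  Visit G.
  At G: go right to U.
    At U: go left to L.
      L is a leaf — visit L.
    Visit U.
    At U: go right to Y.
      Y is a leaf — visit Y.
Visit R.
At R: go right to C.
  C is a leaf — visit C.
Full in-order sequence: W, P, J, Q, N, A, T, X, F, G, L, U, Y, R, C.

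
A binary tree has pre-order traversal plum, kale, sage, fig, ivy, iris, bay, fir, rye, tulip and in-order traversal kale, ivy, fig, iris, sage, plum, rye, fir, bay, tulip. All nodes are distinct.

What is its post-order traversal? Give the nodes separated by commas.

ivy, iris, fig, sage, kale, rye, fir, tulip, bay, plum

The first element of pre-order is the root; it splits in-order into left and right subtrees.
Root plum: left subtree has 5 nodes {kale, ivy, fig, iris, sage}, right has 4 {rye, fir, bay, tulip}.
  Root kale: left subtree has 0 nodes { }, right has 4 {ivy, fig, iris, sage}.
    Root sage: left subtree has 3 nodes {ivy, fig, iris}, right has 0 { }.
      Root fig: left subtree has 1 node {ivy}, right has 1 {iris}.
  Root bay: left subtree has 2 nodes {rye, fir}, right has 1 {tulip}.
    Root fir: left subtree has 1 node {rye}, right has 0 { }.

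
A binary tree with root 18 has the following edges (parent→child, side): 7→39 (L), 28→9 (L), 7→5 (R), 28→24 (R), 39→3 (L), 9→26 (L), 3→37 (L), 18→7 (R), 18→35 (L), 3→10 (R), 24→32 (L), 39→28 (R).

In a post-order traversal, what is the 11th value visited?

Post-order visits the left subtree, then the right subtree, then the node.
At 18: go left to 35.
  35 is a leaf — visit 35.
At 18: go right to 7.
  At 7: go left to 39.
    At 39: go left to 3.
      At 3: go left to 37.
        37 is a leaf — visit 37.
      At 3: go right to 10.
        10 is a leaf — visit 10.
      Visit 3.
    At 39: go right to 28.
      At 28: go left to 9.
        At 9: go left to 26.
          26 is a leaf — visit 26.
        At 9: no right child.
        Visit 9.
      At 28: go right to 24.
        At 24: go left to 32.
          32 is a leaf — visit 32.
        At 24: no right child.
        Visit 24.
      Visit 28.
    Visit 39.
  At 7: go right to 5.
    5 is a leaf — visit 5.
  Visit 7.
Visit 18.
Full post-order sequence: 35, 37, 10, 3, 26, 9, 32, 24, 28, 39, 5, 7, 18.

5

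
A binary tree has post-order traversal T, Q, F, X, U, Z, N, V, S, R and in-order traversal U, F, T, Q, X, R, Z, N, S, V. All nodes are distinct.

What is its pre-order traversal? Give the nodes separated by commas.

The last element of post-order is the root; it splits in-order into left and right subtrees.
Root R: left subtree has 5 nodes {U, F, T, Q, X}, right has 4 {Z, N, S, V}.
  Root U: left subtree has 0 nodes { }, right has 4 {F, T, Q, X}.
    Root X: left subtree has 3 nodes {F, T, Q}, right has 0 { }.
      Root F: left subtree has 0 nodes { }, right has 2 {T, Q}.
        Root Q: left subtree has 1 node {T}, right has 0 { }.
  Root S: left subtree has 2 nodes {Z, N}, right has 1 {V}.
    Root N: left subtree has 1 node {Z}, right has 0 { }.

R, U, X, F, Q, T, S, N, Z, V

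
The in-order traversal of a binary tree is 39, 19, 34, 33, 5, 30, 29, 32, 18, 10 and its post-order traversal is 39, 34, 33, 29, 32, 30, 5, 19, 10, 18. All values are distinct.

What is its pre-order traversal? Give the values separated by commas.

The last element of post-order is the root; it splits in-order into left and right subtrees.
Root 18: left subtree has 8 nodes {39, 19, 34, 33, 5, 30, 29, 32}, right has 1 {10}.
  Root 19: left subtree has 1 node {39}, right has 6 {34, 33, 5, 30, 29, 32}.
    Root 5: left subtree has 2 nodes {34, 33}, right has 3 {30, 29, 32}.
      Root 33: left subtree has 1 node {34}, right has 0 { }.
      Root 30: left subtree has 0 nodes { }, right has 2 {29, 32}.
        Root 32: left subtree has 1 node {29}, right has 0 { }.

18, 19, 39, 5, 33, 34, 30, 32, 29, 10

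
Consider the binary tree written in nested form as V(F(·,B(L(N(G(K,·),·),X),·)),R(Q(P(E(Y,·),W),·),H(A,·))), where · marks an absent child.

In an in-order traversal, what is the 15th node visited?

In-order visits the left subtree, then the node, then the right subtree.
At V: go left to F.
  At F: no left child.
  Visit F.
  At F: go right to B.
    At B: go left to L.
      At L: go left to N.
        At N: go left to G.
          At G: go left to K.
            K is a leaf — visit K.
          Visit G.
          At G: no right child.
        Visit N.
        At N: no right child.
      Visit L.
      At L: go right to X.
        X is a leaf — visit X.
    Visit B.
    At B: no right child.
Visit V.
At V: go right to R.
  At R: go left to Q.
    At Q: go left to P.
      At P: go left to E.
        At E: go left to Y.
          Y is a leaf — visit Y.
        Visit E.
        At E: no right child.
      Visit P.
      At P: go right to W.
        W is a leaf — visit W.
    Visit Q.
    At Q: no right child.
  Visit R.
  At R: go right to H.
    At H: go left to A.
      A is a leaf — visit A.
    Visit H.
    At H: no right child.
Full in-order sequence: F, K, G, N, L, X, B, V, Y, E, P, W, Q, R, A, H.

A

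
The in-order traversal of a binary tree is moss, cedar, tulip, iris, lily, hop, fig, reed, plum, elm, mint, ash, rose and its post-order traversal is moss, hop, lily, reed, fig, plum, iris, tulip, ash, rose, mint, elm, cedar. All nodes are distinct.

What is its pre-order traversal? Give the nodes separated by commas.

cedar, moss, elm, tulip, iris, plum, fig, lily, hop, reed, mint, rose, ash

The last element of post-order is the root; it splits in-order into left and right subtrees.
Root cedar: left subtree has 1 node {moss}, right has 11 {tulip, iris, lily, hop, fig, reed, plum, elm, mint, ash, rose}.
  Root elm: left subtree has 7 nodes {tulip, iris, lily, hop, fig, reed, plum}, right has 3 {mint, ash, rose}.
    Root tulip: left subtree has 0 nodes { }, right has 6 {iris, lily, hop, fig, reed, plum}.
      Root iris: left subtree has 0 nodes { }, right has 5 {lily, hop, fig, reed, plum}.
        Root plum: left subtree has 4 nodes {lily, hop, fig, reed}, right has 0 { }.
          Root fig: left subtree has 2 nodes {lily, hop}, right has 1 {reed}.
            Root lily: left subtree has 0 nodes { }, right has 1 {hop}.
    Root mint: left subtree has 0 nodes { }, right has 2 {ash, rose}.
      Root rose: left subtree has 1 node {ash}, right has 0 { }.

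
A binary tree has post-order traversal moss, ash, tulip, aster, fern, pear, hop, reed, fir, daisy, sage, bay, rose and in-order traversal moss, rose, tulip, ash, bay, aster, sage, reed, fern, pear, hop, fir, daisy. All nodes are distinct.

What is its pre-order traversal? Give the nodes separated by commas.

rose, moss, bay, tulip, ash, sage, aster, daisy, fir, reed, hop, pear, fern

The last element of post-order is the root; it splits in-order into left and right subtrees.
Root rose: left subtree has 1 node {moss}, right has 11 {tulip, ash, bay, aster, sage, reed, fern, pear, hop, fir, daisy}.
  Root bay: left subtree has 2 nodes {tulip, ash}, right has 8 {aster, sage, reed, fern, pear, hop, fir, daisy}.
    Root tulip: left subtree has 0 nodes { }, right has 1 {ash}.
    Root sage: left subtree has 1 node {aster}, right has 6 {reed, fern, pear, hop, fir, daisy}.
      Root daisy: left subtree has 5 nodes {reed, fern, pear, hop, fir}, right has 0 { }.
        Root fir: left subtree has 4 nodes {reed, fern, pear, hop}, right has 0 { }.
          Root reed: left subtree has 0 nodes { }, right has 3 {fern, pear, hop}.
            Root hop: left subtree has 2 nodes {fern, pear}, right has 0 { }.
              Root pear: left subtree has 1 node {fern}, right has 0 { }.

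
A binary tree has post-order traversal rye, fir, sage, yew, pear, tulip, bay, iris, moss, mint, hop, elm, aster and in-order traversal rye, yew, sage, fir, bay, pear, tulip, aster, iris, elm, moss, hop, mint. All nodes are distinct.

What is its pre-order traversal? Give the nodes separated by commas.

aster, bay, yew, rye, sage, fir, tulip, pear, elm, iris, hop, moss, mint

The last element of post-order is the root; it splits in-order into left and right subtrees.
Root aster: left subtree has 7 nodes {rye, yew, sage, fir, bay, pear, tulip}, right has 5 {iris, elm, moss, hop, mint}.
  Root bay: left subtree has 4 nodes {rye, yew, sage, fir}, right has 2 {pear, tulip}.
    Root yew: left subtree has 1 node {rye}, right has 2 {sage, fir}.
      Root sage: left subtree has 0 nodes { }, right has 1 {fir}.
    Root tulip: left subtree has 1 node {pear}, right has 0 { }.
  Root elm: left subtree has 1 node {iris}, right has 3 {moss, hop, mint}.
    Root hop: left subtree has 1 node {moss}, right has 1 {mint}.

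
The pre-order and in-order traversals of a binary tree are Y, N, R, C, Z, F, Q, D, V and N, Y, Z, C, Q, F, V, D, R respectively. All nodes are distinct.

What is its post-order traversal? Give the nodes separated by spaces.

The first element of pre-order is the root; it splits in-order into left and right subtrees.
Root Y: left subtree has 1 node {N}, right has 7 {Z, C, Q, F, V, D, R}.
  Root R: left subtree has 6 nodes {Z, C, Q, F, V, D}, right has 0 { }.
    Root C: left subtree has 1 node {Z}, right has 4 {Q, F, V, D}.
      Root F: left subtree has 1 node {Q}, right has 2 {V, D}.
        Root D: left subtree has 1 node {V}, right has 0 { }.

N Z Q V D F C R Y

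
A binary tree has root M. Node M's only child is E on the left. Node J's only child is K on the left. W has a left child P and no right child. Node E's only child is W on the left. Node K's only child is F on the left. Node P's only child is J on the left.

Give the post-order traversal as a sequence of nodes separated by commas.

Post-order visits the left subtree, then the right subtree, then the node.
At M: go left to E.
  At E: go left to W.
    At W: go left to P.
      At P: go left to J.
        At J: go left to K.
          At K: go left to F.
            F is a leaf — visit F.
          At K: no right child.
          Visit K.
        At J: no right child.
        Visit J.
      At P: no right child.
      Visit P.
    At W: no right child.
    Visit W.
  At E: no right child.
  Visit E.
At M: no right child.
Visit M.

F, K, J, P, W, E, M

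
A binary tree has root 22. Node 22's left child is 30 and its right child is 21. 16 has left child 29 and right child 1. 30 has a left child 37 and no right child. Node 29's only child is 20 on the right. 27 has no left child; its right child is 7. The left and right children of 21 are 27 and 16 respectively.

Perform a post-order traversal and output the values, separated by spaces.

Post-order visits the left subtree, then the right subtree, then the node.
At 22: go left to 30.
  At 30: go left to 37.
    37 is a leaf — visit 37.
  At 30: no right child.
  Visit 30.
At 22: go right to 21.
  At 21: go left to 27.
    At 27: no left child.
    At 27: go right to 7.
      7 is a leaf — visit 7.
    Visit 27.
  At 21: go right to 16.
    At 16: go left to 29.
      At 29: no left child.
      At 29: go right to 20.
        20 is a leaf — visit 20.
      Visit 29.
    At 16: go right to 1.
      1 is a leaf — visit 1.
    Visit 16.
  Visit 21.
Visit 22.

37 30 7 27 20 29 1 16 21 22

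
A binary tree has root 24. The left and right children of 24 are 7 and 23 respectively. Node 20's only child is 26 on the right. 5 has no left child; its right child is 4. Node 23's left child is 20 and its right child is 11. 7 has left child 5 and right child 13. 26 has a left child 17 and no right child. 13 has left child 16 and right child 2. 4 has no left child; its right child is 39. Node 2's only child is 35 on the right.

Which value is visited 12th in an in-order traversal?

In-order visits the left subtree, then the node, then the right subtree.
At 24: go left to 7.
  At 7: go left to 5.
    At 5: no left child.
    Visit 5.
    At 5: go right to 4.
      At 4: no left child.
      Visit 4.
      At 4: go right to 39.
        39 is a leaf — visit 39.
  Visit 7.
  At 7: go right to 13.
    At 13: go left to 16.
      16 is a leaf — visit 16.
    Visit 13.
    At 13: go right to 2.
      At 2: no left child.
      Visit 2.
      At 2: go right to 35.
        35 is a leaf — visit 35.
Visit 24.
At 24: go right to 23.
  At 23: go left to 20.
    At 20: no left child.
    Visit 20.
    At 20: go right to 26.
      At 26: go left to 17.
        17 is a leaf — visit 17.
      Visit 26.
      At 26: no right child.
  Visit 23.
  At 23: go right to 11.
    11 is a leaf — visit 11.
Full in-order sequence: 5, 4, 39, 7, 16, 13, 2, 35, 24, 20, 17, 26, 23, 11.

26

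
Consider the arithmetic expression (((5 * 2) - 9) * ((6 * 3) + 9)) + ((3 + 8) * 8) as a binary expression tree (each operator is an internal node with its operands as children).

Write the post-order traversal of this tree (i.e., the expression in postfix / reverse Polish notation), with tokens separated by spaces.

Post-order on an expression tree gives postfix notation: for each operator, emit left operand, right operand, then the operator.

5 2 * 9 - 6 3 * 9 + * 3 8 + 8 * +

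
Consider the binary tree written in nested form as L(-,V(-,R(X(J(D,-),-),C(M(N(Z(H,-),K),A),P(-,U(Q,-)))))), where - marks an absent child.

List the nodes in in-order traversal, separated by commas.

L, V, D, J, X, R, H, Z, N, K, M, A, C, P, Q, U

In-order visits the left subtree, then the node, then the right subtree.
At L: no left child.
Visit L.
At L: go right to V.
  At V: no left child.
  Visit V.
  At V: go right to R.
    At R: go left to X.
      At X: go left to J.
        At J: go left to D.
          D is a leaf — visit D.
        Visit J.
        At J: no right child.
      Visit X.
      At X: no right child.
    Visit R.
    At R: go right to C.
      At C: go left to M.
        At M: go left to N.
          At N: go left to Z.
            At Z: go left to H.
              H is a leaf — visit H.
            Visit Z.
            At Z: no right child.
          Visit N.
          At N: go right to K.
            K is a leaf — visit K.
        Visit M.
        At M: go right to A.
          A is a leaf — visit A.
      Visit C.
      At C: go right to P.
        At P: no left child.
        Visit P.
        At P: go right to U.
          At U: go left to Q.
            Q is a leaf — visit Q.
          Visit U.
          At U: no right child.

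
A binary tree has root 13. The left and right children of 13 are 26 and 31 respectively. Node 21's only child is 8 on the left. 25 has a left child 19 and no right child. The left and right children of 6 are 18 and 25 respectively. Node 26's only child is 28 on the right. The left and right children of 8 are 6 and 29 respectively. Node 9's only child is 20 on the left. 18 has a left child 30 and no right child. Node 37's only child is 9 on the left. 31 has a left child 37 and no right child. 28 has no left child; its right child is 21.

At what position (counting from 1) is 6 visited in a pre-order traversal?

6

Pre-order visits the node, then its left subtree, then its right subtree.
Visit 13.
At 13: go left to 26.
  Visit 26.
  At 26: no left child.
  At 26: go right to 28.
    Visit 28.
    At 28: no left child.
    At 28: go right to 21.
      Visit 21.
      At 21: go left to 8.
        Visit 8.
        At 8: go left to 6.
          Visit 6.
          At 6: go left to 18.
            Visit 18.
            At 18: go left to 30.
              30 is a leaf — visit 30.
            At 18: no right child.
          At 6: go right to 25.
            Visit 25.
            At 25: go left to 19.
              19 is a leaf — visit 19.
            At 25: no right child.
        At 8: go right to 29.
          29 is a leaf — visit 29.
      At 21: no right child.
At 13: go right to 31.
  Visit 31.
  At 31: go left to 37.
    Visit 37.
    At 37: go left to 9.
      Visit 9.
      At 9: go left to 20.
        20 is a leaf — visit 20.
      At 9: no right child.
    At 37: no right child.
  At 31: no right child.
Full pre-order sequence: 13, 26, 28, 21, 8, 6, 18, 30, 25, 19, 29, 31, 37, 9, 20.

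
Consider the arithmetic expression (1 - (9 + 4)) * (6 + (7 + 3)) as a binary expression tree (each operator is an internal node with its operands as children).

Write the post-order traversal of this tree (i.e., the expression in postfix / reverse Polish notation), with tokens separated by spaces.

Post-order on an expression tree gives postfix notation: for each operator, emit left operand, right operand, then the operator.

1 9 4 + - 6 7 3 + + *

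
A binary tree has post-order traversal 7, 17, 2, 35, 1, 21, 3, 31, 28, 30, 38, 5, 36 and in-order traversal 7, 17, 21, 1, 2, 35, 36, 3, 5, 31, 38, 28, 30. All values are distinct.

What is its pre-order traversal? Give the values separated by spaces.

36 21 17 7 1 35 2 5 3 38 31 30 28

The last element of post-order is the root; it splits in-order into left and right subtrees.
Root 36: left subtree has 6 nodes {7, 17, 21, 1, 2, 35}, right has 6 {3, 5, 31, 38, 28, 30}.
  Root 21: left subtree has 2 nodes {7, 17}, right has 3 {1, 2, 35}.
    Root 17: left subtree has 1 node {7}, right has 0 { }.
    Root 1: left subtree has 0 nodes { }, right has 2 {2, 35}.
      Root 35: left subtree has 1 node {2}, right has 0 { }.
  Root 5: left subtree has 1 node {3}, right has 4 {31, 38, 28, 30}.
    Root 38: left subtree has 1 node {31}, right has 2 {28, 30}.
      Root 30: left subtree has 1 node {28}, right has 0 { }.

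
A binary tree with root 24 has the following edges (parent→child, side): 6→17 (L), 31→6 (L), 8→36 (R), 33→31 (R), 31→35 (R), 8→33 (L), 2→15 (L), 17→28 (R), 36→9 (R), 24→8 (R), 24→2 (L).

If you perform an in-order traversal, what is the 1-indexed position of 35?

In-order visits the left subtree, then the node, then the right subtree.
At 24: go left to 2.
  At 2: go left to 15.
    15 is a leaf — visit 15.
  Visit 2.
  At 2: no right child.
Visit 24.
At 24: go right to 8.
  At 8: go left to 33.
    At 33: no left child.
    Visit 33.
    At 33: go right to 31.
      At 31: go left to 6.
        At 6: go left to 17.
          At 17: no left child.
          Visit 17.
          At 17: go right to 28.
            28 is a leaf — visit 28.
        Visit 6.
        At 6: no right child.
      Visit 31.
      At 31: go right to 35.
        35 is a leaf — visit 35.
  Visit 8.
  At 8: go right to 36.
    At 36: no left child.
    Visit 36.
    At 36: go right to 9.
      9 is a leaf — visit 9.
Full in-order sequence: 15, 2, 24, 33, 17, 28, 6, 31, 35, 8, 36, 9.

9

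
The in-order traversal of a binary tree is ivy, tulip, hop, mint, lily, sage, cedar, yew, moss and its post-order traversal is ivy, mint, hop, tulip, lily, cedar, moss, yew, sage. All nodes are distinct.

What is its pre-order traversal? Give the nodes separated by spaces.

sage lily tulip ivy hop mint yew cedar moss

The last element of post-order is the root; it splits in-order into left and right subtrees.
Root sage: left subtree has 5 nodes {ivy, tulip, hop, mint, lily}, right has 3 {cedar, yew, moss}.
  Root lily: left subtree has 4 nodes {ivy, tulip, hop, mint}, right has 0 { }.
    Root tulip: left subtree has 1 node {ivy}, right has 2 {hop, mint}.
      Root hop: left subtree has 0 nodes { }, right has 1 {mint}.
  Root yew: left subtree has 1 node {cedar}, right has 1 {moss}.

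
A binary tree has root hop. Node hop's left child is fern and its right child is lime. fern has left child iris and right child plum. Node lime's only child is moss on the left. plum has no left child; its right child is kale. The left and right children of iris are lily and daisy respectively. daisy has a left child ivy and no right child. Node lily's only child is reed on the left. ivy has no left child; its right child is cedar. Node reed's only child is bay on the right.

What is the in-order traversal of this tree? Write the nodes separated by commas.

reed, bay, lily, iris, ivy, cedar, daisy, fern, plum, kale, hop, moss, lime

In-order visits the left subtree, then the node, then the right subtree.
At hop: go left to fern.
  At fern: go left to iris.
    At iris: go left to lily.
      At lily: go left to reed.
        At reed: no left child.
        Visit reed.
        At reed: go right to bay.
          bay is a leaf — visit bay.
      Visit lily.
      At lily: no right child.
    Visit iris.
    At iris: go right to daisy.
      At daisy: go left to ivy.
        At ivy: no left child.
        Visit ivy.
        At ivy: go right to cedar.
          cedar is a leaf — visit cedar.
      Visit daisy.
      At daisy: no right child.
  Visit fern.
  At fern: go right to plum.
    At plum: no left child.
    Visit plum.
    At plum: go right to kale.
      kale is a leaf — visit kale.
Visit hop.
At hop: go right to lime.
  At lime: go left to moss.
    moss is a leaf — visit moss.
  Visit lime.
  At lime: no right child.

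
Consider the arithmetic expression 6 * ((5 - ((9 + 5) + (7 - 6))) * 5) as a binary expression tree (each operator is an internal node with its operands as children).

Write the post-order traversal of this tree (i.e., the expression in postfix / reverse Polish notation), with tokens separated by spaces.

6 5 9 5 + 7 6 - + - 5 * *

Post-order on an expression tree gives postfix notation: for each operator, emit left operand, right operand, then the operator.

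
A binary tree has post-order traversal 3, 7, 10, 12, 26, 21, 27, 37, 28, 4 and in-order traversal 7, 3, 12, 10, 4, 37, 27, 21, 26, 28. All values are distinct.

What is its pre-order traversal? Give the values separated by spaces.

4 12 7 3 10 28 37 27 21 26

The last element of post-order is the root; it splits in-order into left and right subtrees.
Root 4: left subtree has 4 nodes {7, 3, 12, 10}, right has 5 {37, 27, 21, 26, 28}.
  Root 12: left subtree has 2 nodes {7, 3}, right has 1 {10}.
    Root 7: left subtree has 0 nodes { }, right has 1 {3}.
  Root 28: left subtree has 4 nodes {37, 27, 21, 26}, right has 0 { }.
    Root 37: left subtree has 0 nodes { }, right has 3 {27, 21, 26}.
      Root 27: left subtree has 0 nodes { }, right has 2 {21, 26}.
        Root 21: left subtree has 0 nodes { }, right has 1 {26}.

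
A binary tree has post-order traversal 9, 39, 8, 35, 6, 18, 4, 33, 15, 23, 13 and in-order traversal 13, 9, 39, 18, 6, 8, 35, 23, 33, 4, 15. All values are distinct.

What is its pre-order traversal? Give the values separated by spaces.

The last element of post-order is the root; it splits in-order into left and right subtrees.
Root 13: left subtree has 0 nodes { }, right has 10 {9, 39, 18, 6, 8, 35, 23, 33, 4, 15}.
  Root 23: left subtree has 6 nodes {9, 39, 18, 6, 8, 35}, right has 3 {33, 4, 15}.
    Root 18: left subtree has 2 nodes {9, 39}, right has 3 {6, 8, 35}.
      Root 39: left subtree has 1 node {9}, right has 0 { }.
      Root 6: left subtree has 0 nodes { }, right has 2 {8, 35}.
        Root 35: left subtree has 1 node {8}, right has 0 { }.
    Root 15: left subtree has 2 nodes {33, 4}, right has 0 { }.
      Root 33: left subtree has 0 nodes { }, right has 1 {4}.

13 23 18 39 9 6 35 8 15 33 4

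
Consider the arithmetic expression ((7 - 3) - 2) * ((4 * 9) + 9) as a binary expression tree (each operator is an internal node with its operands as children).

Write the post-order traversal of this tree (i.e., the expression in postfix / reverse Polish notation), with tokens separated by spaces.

7 3 - 2 - 4 9 * 9 + *

Post-order on an expression tree gives postfix notation: for each operator, emit left operand, right operand, then the operator.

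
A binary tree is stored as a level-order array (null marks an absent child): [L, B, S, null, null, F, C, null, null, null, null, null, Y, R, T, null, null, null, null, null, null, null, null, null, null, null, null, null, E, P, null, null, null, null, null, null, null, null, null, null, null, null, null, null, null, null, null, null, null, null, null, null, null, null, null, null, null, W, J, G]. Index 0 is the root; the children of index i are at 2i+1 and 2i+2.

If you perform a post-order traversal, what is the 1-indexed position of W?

4

Post-order visits the left subtree, then the right subtree, then the node.
At L: go left to B.
  B is a leaf — visit B.
At L: go right to S.
  At S: go left to F.
    At F: no left child.
    At F: go right to Y.
      Y is a leaf — visit Y.
    Visit F.
  At S: go right to C.
    At C: go left to R.
      At R: no left child.
      At R: go right to E.
        At E: go left to W.
          W is a leaf — visit W.
        At E: go right to J.
          J is a leaf — visit J.
        Visit E.
      Visit R.
    At C: go right to T.
      At T: go left to P.
        At P: go left to G.
          G is a leaf — visit G.
        At P: no right child.
        Visit P.
      At T: no right child.
      Visit T.
    Visit C.
  Visit S.
Visit L.
Full post-order sequence: B, Y, F, W, J, E, R, G, P, T, C, S, L.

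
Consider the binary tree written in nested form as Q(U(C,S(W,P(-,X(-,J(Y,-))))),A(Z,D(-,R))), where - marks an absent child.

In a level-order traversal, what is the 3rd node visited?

Level-order visits nodes level by level from the root, left to right within each level.
Level 0: Q
Level 1: U, A
Level 2: C, S, Z, D
Level 3: W, P, R
Level 4: X
Level 5: J
Level 6: Y
Full level-order sequence: Q, U, A, C, S, Z, D, W, P, R, X, J, Y.

A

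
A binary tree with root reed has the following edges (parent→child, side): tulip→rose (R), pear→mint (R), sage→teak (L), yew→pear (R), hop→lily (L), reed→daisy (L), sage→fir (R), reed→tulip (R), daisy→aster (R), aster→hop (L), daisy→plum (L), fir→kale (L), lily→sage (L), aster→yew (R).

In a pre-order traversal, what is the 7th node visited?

Pre-order visits the node, then its left subtree, then its right subtree.
Visit reed.
At reed: go left to daisy.
  Visit daisy.
  At daisy: go left to plum.
    plum is a leaf — visit plum.
  At daisy: go right to aster.
    Visit aster.
    At aster: go left to hop.
      Visit hop.
      At hop: go left to lily.
        Visit lily.
        At lily: go left to sage.
          Visit sage.
          At sage: go left to teak.
            teak is a leaf — visit teak.
          At sage: go right to fir.
            Visit fir.
            At fir: go left to kale.
              kale is a leaf — visit kale.
            At fir: no right child.
        At lily: no right child.
      At hop: no right child.
    At aster: go right to yew.
      Visit yew.
      At yew: no left child.
      At yew: go right to pear.
        Visit pear.
        At pear: no left child.
        At pear: go right to mint.
          mint is a leaf — visit mint.
At reed: go right to tulip.
  Visit tulip.
  At tulip: no left child.
  At tulip: go right to rose.
    rose is a leaf — visit rose.
Full pre-order sequence: reed, daisy, plum, aster, hop, lily, sage, teak, fir, kale, yew, pear, mint, tulip, rose.

sage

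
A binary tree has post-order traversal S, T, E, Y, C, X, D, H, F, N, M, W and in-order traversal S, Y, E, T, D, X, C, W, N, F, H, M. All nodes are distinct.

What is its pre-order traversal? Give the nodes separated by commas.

The last element of post-order is the root; it splits in-order into left and right subtrees.
Root W: left subtree has 7 nodes {S, Y, E, T, D, X, C}, right has 4 {N, F, H, M}.
  Root D: left subtree has 4 nodes {S, Y, E, T}, right has 2 {X, C}.
    Root Y: left subtree has 1 node {S}, right has 2 {E, T}.
      Root E: left subtree has 0 nodes { }, right has 1 {T}.
    Root X: left subtree has 0 nodes { }, right has 1 {C}.
  Root M: left subtree has 3 nodes {N, F, H}, right has 0 { }.
    Root N: left subtree has 0 nodes { }, right has 2 {F, H}.
      Root F: left subtree has 0 nodes { }, right has 1 {H}.

W, D, Y, S, E, T, X, C, M, N, F, H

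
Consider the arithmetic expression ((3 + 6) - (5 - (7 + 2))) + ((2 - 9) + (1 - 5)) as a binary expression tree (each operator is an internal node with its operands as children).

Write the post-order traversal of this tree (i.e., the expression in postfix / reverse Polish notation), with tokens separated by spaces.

Post-order on an expression tree gives postfix notation: for each operator, emit left operand, right operand, then the operator.

3 6 + 5 7 2 + - - 2 9 - 1 5 - + +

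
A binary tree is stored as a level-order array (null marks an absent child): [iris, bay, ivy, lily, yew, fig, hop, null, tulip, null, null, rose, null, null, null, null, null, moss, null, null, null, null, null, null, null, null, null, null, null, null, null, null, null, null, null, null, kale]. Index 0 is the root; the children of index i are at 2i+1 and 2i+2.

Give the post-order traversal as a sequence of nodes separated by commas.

kale, moss, tulip, lily, yew, bay, rose, fig, hop, ivy, iris

Post-order visits the left subtree, then the right subtree, then the node.
At iris: go left to bay.
  At bay: go left to lily.
    At lily: no left child.
    At lily: go right to tulip.
      At tulip: go left to moss.
        At moss: no left child.
        At moss: go right to kale.
          kale is a leaf — visit kale.
        Visit moss.
      At tulip: no right child.
      Visit tulip.
    Visit lily.
  At bay: go right to yew.
    yew is a leaf — visit yew.
  Visit bay.
At iris: go right to ivy.
  At ivy: go left to fig.
    At fig: go left to rose.
      rose is a leaf — visit rose.
    At fig: no right child.
    Visit fig.
  At ivy: go right to hop.
    hop is a leaf — visit hop.
  Visit ivy.
Visit iris.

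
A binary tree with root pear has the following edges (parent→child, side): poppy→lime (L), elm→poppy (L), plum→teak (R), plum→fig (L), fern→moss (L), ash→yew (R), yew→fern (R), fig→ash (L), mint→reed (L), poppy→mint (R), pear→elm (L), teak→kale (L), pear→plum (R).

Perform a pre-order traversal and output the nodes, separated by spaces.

pear elm poppy lime mint reed plum fig ash yew fern moss teak kale

Pre-order visits the node, then its left subtree, then its right subtree.
Visit pear.
At pear: go left to elm.
  Visit elm.
  At elm: go left to poppy.
    Visit poppy.
    At poppy: go left to lime.
      lime is a leaf — visit lime.
    At poppy: go right to mint.
      Visit mint.
      At mint: go left to reed.
        reed is a leaf — visit reed.
      At mint: no right child.
  At elm: no right child.
At pear: go right to plum.
  Visit plum.
  At plum: go left to fig.
    Visit fig.
    At fig: go left to ash.
      Visit ash.
      At ash: no left child.
      At ash: go right to yew.
        Visit yew.
        At yew: no left child.
        At yew: go right to fern.
          Visit fern.
          At fern: go left to moss.
            moss is a leaf — visit moss.
          At fern: no right child.
    At fig: no right child.
  At plum: go right to teak.
    Visit teak.
    At teak: go left to kale.
      kale is a leaf — visit kale.
    At teak: no right child.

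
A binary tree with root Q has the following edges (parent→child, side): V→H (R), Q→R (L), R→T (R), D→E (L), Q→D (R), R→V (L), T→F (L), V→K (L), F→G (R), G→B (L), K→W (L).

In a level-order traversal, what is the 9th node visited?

F

Level-order visits nodes level by level from the root, left to right within each level.
Level 0: Q
Level 1: R, D
Level 2: V, T, E
Level 3: K, H, F
Level 4: W, G
Level 5: B
Full level-order sequence: Q, R, D, V, T, E, K, H, F, W, G, B.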